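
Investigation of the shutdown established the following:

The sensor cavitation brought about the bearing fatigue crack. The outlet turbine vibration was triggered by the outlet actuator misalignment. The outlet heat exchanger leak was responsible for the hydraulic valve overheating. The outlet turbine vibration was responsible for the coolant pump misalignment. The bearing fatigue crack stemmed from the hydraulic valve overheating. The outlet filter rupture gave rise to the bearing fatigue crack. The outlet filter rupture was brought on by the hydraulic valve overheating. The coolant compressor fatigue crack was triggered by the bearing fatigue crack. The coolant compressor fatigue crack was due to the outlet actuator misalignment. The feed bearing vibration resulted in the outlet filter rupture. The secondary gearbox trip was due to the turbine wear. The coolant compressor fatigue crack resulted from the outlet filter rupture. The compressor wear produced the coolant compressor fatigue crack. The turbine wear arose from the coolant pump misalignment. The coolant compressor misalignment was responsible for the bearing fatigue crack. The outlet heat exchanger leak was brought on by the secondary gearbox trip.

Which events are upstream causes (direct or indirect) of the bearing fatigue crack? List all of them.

the coolant compressor misalignment, the coolant pump misalignment, the feed bearing vibration, the hydraulic valve overheating, the outlet actuator misalignment, the outlet filter rupture, the outlet heat exchanger leak, the outlet turbine vibration, the secondary gearbox trip, the sensor cavitation, the turbine wear

Immediate causes of the bearing fatigue crack: the coolant compressor misalignment, the sensor cavitation, the hydraulic valve overheating, the outlet filter rupture.
Further upstream: the feed bearing vibration, the outlet actuator misalignment, the outlet turbine vibration, the coolant pump misalignment, the turbine wear, the secondary gearbox trip, the outlet heat exchanger leak.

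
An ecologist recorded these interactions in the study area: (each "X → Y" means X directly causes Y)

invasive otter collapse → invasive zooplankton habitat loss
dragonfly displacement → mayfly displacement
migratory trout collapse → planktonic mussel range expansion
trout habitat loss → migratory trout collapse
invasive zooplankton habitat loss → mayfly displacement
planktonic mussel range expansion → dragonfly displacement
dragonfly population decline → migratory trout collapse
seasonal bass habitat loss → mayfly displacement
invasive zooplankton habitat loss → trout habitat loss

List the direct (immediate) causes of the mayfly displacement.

Upstream contributors include the invasive otter collapse, the trout habitat loss, the dragonfly population decline, the migratory trout collapse, the planktonic mussel range expansion, but only the dragonfly displacement, the invasive zooplankton habitat loss, the seasonal bass habitat loss feed directly into the mayfly displacement.

the dragonfly displacement, the invasive zooplankton habitat loss, the seasonal bass habitat loss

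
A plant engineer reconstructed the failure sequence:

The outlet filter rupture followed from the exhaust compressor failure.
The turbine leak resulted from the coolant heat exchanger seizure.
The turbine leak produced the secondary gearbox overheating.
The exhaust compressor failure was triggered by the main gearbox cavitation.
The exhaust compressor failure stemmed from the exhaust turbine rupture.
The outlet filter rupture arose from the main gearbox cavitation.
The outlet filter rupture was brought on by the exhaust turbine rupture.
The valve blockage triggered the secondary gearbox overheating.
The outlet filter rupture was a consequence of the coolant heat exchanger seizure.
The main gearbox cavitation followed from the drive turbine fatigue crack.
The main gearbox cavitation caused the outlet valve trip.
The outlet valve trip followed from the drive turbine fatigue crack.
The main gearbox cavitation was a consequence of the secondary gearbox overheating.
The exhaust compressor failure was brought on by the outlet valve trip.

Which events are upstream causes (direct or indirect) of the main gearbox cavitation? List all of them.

Immediate causes of the main gearbox cavitation: the drive turbine fatigue crack, the secondary gearbox overheating.
Further upstream: the coolant heat exchanger seizure, the valve blockage, the turbine leak.

the coolant heat exchanger seizure, the drive turbine fatigue crack, the secondary gearbox overheating, the turbine leak, the valve blockage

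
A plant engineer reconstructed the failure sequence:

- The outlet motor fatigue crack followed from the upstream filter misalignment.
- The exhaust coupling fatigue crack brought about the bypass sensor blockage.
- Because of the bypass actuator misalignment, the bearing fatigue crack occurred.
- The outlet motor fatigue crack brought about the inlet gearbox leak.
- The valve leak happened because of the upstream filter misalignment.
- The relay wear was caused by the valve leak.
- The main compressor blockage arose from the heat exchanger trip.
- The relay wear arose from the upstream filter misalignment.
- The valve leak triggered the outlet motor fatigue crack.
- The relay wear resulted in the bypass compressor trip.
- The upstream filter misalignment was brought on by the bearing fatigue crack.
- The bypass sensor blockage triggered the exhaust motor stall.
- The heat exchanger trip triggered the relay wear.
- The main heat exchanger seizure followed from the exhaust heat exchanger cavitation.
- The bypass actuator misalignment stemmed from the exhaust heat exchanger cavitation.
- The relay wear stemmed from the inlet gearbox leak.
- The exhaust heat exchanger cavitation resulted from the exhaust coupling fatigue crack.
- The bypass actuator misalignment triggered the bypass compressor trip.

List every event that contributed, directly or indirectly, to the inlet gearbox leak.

the bearing fatigue crack, the bypass actuator misalignment, the exhaust coupling fatigue crack, the exhaust heat exchanger cavitation, the outlet motor fatigue crack, the upstream filter misalignment, the valve leak

Immediate cause of the inlet gearbox leak: the outlet motor fatigue crack.
Further upstream: the exhaust coupling fatigue crack, the exhaust heat exchanger cavitation, the bypass actuator misalignment, the bearing fatigue crack, the upstream filter misalignment, the valve leak.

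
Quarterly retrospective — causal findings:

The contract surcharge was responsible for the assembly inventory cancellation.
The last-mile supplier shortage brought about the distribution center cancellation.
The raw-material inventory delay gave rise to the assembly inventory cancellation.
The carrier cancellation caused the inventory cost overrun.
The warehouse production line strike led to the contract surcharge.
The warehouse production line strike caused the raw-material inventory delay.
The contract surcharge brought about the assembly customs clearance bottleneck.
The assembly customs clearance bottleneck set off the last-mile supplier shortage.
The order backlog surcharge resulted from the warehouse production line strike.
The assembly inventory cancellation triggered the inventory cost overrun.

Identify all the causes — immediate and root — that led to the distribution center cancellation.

Immediate cause of the distribution center cancellation: the last-mile supplier shortage.
Further upstream: the warehouse production line strike, the contract surcharge, the assembly customs clearance bottleneck.

the assembly customs clearance bottleneck, the contract surcharge, the last-mile supplier shortage, the warehouse production line strike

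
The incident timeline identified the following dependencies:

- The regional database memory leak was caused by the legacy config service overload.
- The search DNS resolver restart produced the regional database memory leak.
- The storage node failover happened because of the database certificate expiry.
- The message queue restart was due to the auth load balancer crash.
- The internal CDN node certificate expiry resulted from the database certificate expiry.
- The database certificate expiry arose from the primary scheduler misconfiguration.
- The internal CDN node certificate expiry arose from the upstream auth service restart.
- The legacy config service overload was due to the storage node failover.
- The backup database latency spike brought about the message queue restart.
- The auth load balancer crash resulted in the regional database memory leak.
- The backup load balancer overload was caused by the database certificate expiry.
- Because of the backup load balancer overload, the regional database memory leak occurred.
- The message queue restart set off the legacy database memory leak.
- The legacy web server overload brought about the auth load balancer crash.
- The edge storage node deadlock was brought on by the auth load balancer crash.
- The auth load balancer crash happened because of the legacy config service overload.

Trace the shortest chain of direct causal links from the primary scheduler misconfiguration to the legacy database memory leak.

the primary scheduler misconfiguration → the database certificate expiry → the storage node failover → the legacy config service overload → the auth load balancer crash → the message queue restart → the legacy database memory leak

the primary scheduler misconfiguration → the database certificate expiry
the database certificate expiry → the storage node failover
the storage node failover → the legacy config service overload
the legacy config service overload → the auth load balancer crash
the auth load balancer crash → the message queue restart
the message queue restart → the legacy database memory leak
Length: 6 steps.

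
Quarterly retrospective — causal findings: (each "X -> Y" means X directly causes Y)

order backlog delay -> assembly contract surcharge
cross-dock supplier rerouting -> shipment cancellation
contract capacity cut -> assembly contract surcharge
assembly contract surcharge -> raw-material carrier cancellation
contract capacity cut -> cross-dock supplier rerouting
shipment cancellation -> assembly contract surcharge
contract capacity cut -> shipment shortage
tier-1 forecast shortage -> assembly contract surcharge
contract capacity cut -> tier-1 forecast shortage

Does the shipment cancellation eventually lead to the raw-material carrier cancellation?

There is a causal chain: the shipment cancellation → the assembly contract surcharge → the raw-material carrier cancellation.

Yes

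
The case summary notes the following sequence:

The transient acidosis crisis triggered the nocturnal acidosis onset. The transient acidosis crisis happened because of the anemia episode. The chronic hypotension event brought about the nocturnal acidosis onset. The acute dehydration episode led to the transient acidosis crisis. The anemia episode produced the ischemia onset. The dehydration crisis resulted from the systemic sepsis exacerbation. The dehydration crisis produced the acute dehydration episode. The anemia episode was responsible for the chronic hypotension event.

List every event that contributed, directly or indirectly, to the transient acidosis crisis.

the acute dehydration episode, the anemia episode, the dehydration crisis, the systemic sepsis exacerbation

Immediate causes of the transient acidosis crisis: the acute dehydration episode, the anemia episode.
Further upstream: the systemic sepsis exacerbation, the dehydration crisis.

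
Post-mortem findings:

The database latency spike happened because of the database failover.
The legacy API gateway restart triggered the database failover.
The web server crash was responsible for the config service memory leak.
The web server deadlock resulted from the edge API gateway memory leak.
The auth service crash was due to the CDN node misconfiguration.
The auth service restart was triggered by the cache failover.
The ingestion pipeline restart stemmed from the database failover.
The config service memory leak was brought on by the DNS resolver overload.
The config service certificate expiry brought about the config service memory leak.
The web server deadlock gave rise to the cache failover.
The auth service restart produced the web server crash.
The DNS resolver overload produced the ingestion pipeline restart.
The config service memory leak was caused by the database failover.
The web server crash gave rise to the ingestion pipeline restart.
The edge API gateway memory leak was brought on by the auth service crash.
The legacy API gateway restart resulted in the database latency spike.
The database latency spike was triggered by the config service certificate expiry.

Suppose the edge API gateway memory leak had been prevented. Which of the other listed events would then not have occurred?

the auth service restart, the cache failover, the web server crash, the web server deadlock

Downstream of the edge API gateway memory leak: the web server deadlock, the cache failover, the auth service restart, the web server crash, the ingestion pipeline restart, the config service memory leak.
Of those, still caused via another path: the ingestion pipeline restart, the config service memory leak.
The remainder have no surviving cause.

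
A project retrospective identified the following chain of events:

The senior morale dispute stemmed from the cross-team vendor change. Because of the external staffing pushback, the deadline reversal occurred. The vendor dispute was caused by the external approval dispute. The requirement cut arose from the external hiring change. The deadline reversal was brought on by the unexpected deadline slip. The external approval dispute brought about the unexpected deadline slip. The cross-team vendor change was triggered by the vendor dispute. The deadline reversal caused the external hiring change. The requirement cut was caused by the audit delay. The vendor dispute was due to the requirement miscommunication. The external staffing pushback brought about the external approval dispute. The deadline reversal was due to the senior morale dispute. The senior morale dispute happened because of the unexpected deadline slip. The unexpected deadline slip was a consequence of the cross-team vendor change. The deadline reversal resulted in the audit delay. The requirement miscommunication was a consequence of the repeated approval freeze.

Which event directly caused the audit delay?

Upstream contributors include the external staffing pushback, the repeated approval freeze, the requirement miscommunication, the external approval dispute, the vendor dispute, the cross-team vendor change, the unexpected deadline slip, the senior morale dispute, but only the deadline reversal feeds directly into the audit delay.

the deadline reversal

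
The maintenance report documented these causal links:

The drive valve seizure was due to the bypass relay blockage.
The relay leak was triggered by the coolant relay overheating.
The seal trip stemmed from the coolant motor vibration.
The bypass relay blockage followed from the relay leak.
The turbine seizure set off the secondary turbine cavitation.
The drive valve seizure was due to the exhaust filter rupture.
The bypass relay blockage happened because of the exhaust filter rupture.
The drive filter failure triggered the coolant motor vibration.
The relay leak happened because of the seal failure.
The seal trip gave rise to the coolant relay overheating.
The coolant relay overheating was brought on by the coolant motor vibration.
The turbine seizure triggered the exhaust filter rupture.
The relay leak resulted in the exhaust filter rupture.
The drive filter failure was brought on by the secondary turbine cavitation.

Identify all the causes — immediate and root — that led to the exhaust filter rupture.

Immediate causes of the exhaust filter rupture: the turbine seizure, the relay leak.
Further upstream: the secondary turbine cavitation, the drive filter failure, the coolant motor vibration, the seal trip, the coolant relay overheating, the seal failure.

the coolant motor vibration, the coolant relay overheating, the drive filter failure, the relay leak, the seal failure, the seal trip, the secondary turbine cavitation, the turbine seizure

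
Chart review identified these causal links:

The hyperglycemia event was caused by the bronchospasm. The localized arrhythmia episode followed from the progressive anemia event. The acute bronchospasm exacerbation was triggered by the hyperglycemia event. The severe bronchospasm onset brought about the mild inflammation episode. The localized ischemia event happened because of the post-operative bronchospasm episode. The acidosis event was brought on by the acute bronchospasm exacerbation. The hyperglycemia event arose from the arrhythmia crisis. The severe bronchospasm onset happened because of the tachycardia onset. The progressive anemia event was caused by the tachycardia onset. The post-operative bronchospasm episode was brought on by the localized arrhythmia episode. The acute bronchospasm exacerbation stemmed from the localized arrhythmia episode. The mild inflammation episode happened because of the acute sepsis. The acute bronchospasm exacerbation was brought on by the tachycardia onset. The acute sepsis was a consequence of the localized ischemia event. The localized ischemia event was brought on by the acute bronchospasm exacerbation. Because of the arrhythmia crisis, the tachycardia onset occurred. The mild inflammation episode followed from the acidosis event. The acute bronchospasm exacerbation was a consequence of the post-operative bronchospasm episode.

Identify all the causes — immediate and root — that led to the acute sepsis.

Immediate cause of the acute sepsis: the localized ischemia event.
Further upstream: the arrhythmia crisis, the tachycardia onset, the progressive anemia event, the hyperglycemia event, the localized arrhythmia episode, the post-operative bronchospasm episode, the acute bronchospasm exacerbation, the bronchospasm.

the acute bronchospasm exacerbation, the arrhythmia crisis, the bronchospasm, the hyperglycemia event, the localized arrhythmia episode, the localized ischemia event, the post-operative bronchospasm episode, the progressive anemia event, the tachycardia onset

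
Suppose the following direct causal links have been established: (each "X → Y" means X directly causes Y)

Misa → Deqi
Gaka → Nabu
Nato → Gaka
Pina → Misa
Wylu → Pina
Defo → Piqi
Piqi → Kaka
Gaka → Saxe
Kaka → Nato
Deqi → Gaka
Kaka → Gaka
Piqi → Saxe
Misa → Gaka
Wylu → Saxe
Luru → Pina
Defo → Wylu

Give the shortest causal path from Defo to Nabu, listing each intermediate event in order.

Defo → Piqi → Kaka → Gaka → Nabu

Defo → Piqi
Piqi → Kaka
Kaka → Gaka
Gaka → Nabu
Length: 4 steps.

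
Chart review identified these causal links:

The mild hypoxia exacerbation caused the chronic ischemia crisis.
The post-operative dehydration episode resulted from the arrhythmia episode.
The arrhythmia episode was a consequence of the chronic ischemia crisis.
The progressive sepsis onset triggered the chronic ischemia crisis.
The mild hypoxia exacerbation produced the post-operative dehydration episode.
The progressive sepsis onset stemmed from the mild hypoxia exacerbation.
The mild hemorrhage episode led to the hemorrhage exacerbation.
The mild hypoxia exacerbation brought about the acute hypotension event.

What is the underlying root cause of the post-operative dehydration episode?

Tracing upstream from the post-operative dehydration episode: the post-operative dehydration episode ← the mild hypoxia exacerbation.
The mild hypoxia exacerbation has no stated cause, so it is the root.

the mild hypoxia exacerbation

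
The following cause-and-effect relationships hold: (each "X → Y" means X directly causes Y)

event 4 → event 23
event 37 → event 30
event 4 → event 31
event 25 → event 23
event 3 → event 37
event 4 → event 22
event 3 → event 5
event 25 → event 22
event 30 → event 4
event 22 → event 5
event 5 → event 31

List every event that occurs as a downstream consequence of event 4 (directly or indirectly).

Direct effects: event 23, event 22, event 31.
2 steps out: event 5.
Not reachable from it: event 3, event 37, event 30, event 25.

event 22, event 23, event 31, event 5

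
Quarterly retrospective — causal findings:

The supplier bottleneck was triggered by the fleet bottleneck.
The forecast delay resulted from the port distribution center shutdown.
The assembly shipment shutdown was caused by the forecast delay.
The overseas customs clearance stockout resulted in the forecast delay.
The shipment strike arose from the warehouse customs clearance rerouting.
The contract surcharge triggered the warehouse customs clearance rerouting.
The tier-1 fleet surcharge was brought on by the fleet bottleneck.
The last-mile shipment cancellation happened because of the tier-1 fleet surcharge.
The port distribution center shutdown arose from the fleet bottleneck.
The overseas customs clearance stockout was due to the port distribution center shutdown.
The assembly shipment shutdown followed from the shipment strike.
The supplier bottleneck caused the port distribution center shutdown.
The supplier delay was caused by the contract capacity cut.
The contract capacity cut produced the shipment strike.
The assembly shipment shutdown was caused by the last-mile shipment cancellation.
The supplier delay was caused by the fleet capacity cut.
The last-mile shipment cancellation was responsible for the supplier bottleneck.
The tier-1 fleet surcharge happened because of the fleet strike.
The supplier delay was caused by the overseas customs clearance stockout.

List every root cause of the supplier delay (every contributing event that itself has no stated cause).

Tracing upstream from the supplier delay: the supplier delay ← the fleet capacity cut.
A separate upstream branch: the supplier delay ← the overseas customs clearance stockout ← the port distribution center shutdown ← the supplier bottleneck ← the last-mile shipment cancellation ← the tier-1 fleet surcharge ← the fleet strike.
A separate upstream branch: the supplier delay ← the contract capacity cut.
A separate upstream branch: the supplier delay ← the overseas customs clearance stockout ← the port distribution center shutdown ← the fleet bottleneck.
Each of those chain origins has no stated cause.

the contract capacity cut, the fleet bottleneck, the fleet capacity cut, the fleet strike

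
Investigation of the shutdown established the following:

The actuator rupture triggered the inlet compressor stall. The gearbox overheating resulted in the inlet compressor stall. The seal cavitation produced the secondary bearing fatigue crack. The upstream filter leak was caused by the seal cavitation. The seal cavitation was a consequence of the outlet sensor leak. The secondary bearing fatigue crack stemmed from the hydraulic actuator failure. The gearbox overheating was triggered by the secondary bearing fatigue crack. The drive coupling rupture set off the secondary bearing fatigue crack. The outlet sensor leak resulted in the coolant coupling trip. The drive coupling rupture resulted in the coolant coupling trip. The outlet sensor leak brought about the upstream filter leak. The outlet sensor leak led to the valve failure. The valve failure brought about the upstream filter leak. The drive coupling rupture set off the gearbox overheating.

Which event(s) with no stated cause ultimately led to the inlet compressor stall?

the actuator rupture, the drive coupling rupture, the hydraulic actuator failure, the outlet sensor leak

Tracing upstream from the inlet compressor stall: the inlet compressor stall ← the gearbox overheating ← the drive coupling rupture.
A separate upstream branch: the inlet compressor stall ← the gearbox overheating ← the secondary bearing fatigue crack ← the seal cavitation ← the outlet sensor leak.
A separate upstream branch: the inlet compressor stall ← the gearbox overheating ← the secondary bearing fatigue crack ← the hydraulic actuator failure.
A separate upstream branch: the inlet compressor stall ← the actuator rupture.
Each of those chain origins has no stated cause.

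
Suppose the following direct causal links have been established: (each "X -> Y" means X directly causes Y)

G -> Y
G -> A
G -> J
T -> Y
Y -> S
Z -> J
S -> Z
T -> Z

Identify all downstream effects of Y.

J, S, Z

Direct effects: S.
2 steps out: Z.
3 steps out: J.
Not reachable from it: T, G, A.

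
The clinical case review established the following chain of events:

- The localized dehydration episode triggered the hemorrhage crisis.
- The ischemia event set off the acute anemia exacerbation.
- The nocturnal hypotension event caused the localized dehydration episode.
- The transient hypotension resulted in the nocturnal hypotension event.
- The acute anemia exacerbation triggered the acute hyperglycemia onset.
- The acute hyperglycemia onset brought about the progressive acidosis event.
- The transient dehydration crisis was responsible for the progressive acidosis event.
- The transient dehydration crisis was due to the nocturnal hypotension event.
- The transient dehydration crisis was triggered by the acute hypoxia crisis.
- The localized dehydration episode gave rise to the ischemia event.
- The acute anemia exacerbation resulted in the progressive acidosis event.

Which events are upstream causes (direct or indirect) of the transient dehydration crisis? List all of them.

the acute hypoxia crisis, the nocturnal hypotension event, the transient hypotension

Immediate causes of the transient dehydration crisis: the nocturnal hypotension event, the acute hypoxia crisis.
Further upstream: the transient hypotension.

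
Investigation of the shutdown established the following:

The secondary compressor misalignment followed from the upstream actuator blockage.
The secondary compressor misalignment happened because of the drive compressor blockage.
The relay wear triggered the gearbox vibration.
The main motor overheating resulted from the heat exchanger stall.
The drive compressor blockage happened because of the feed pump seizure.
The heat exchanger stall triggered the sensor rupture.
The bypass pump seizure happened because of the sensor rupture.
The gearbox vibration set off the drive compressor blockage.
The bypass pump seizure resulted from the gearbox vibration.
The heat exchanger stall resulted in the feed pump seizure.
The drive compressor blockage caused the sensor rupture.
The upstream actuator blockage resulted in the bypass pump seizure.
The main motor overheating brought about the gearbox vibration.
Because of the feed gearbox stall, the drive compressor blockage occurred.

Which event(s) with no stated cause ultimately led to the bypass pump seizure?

Tracing upstream from the bypass pump seizure: the bypass pump seizure ← the sensor rupture ← the heat exchanger stall.
A separate upstream branch: the bypass pump seizure ← the gearbox vibration ← the relay wear.
A separate upstream branch: the bypass pump seizure ← the sensor rupture ← the drive compressor blockage ← the feed gearbox stall.
A separate upstream branch: the bypass pump seizure ← the upstream actuator blockage.
Each of those chain origins has no stated cause.

the feed gearbox stall, the heat exchanger stall, the relay wear, the upstream actuator blockage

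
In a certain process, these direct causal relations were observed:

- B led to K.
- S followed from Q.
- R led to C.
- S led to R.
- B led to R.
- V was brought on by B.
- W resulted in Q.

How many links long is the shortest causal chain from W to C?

4

Shortest chain: W → Q → S → R → C.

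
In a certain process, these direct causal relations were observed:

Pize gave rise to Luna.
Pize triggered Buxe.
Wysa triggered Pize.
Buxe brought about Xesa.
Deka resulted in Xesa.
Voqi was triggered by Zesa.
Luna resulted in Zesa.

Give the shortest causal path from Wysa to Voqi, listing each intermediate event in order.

Wysa → Pize → Luna → Zesa → Voqi

Wysa → Pize
Pize → Luna
Luna → Zesa
Zesa → Voqi
Length: 4 steps.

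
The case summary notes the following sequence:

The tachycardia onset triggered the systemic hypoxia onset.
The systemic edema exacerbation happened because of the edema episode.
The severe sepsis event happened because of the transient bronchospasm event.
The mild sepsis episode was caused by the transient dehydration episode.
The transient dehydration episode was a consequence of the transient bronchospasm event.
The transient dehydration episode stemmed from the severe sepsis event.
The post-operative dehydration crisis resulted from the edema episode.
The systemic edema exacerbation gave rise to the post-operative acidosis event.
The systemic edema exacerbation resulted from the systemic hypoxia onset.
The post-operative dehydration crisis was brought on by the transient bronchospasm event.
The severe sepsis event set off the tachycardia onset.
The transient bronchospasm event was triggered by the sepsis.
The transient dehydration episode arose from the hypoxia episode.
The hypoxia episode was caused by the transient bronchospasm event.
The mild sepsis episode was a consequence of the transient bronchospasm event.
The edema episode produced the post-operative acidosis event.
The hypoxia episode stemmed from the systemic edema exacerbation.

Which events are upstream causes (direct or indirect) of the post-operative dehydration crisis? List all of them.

the edema episode, the sepsis, the transient bronchospasm event

Immediate causes of the post-operative dehydration crisis: the edema episode, the transient bronchospasm event.
Further upstream: the sepsis.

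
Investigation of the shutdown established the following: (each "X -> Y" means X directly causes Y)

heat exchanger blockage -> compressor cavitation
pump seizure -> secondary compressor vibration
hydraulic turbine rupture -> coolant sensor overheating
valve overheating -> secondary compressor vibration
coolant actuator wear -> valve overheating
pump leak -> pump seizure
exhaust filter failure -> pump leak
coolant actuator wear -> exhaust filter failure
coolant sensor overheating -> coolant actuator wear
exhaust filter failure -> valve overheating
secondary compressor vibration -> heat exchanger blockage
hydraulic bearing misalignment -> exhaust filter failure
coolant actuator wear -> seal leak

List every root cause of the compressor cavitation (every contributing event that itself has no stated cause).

the hydraulic bearing misalignment, the hydraulic turbine rupture

Tracing upstream from the compressor cavitation: the compressor cavitation ← the heat exchanger blockage ← the secondary compressor vibration ← the valve overheating ← the coolant actuator wear ← the coolant sensor overheating ← the hydraulic turbine rupture.
A separate upstream branch: the compressor cavitation ← the heat exchanger blockage ← the secondary compressor vibration ← the valve overheating ← the exhaust filter failure ← the hydraulic bearing misalignment.
Each of those chain origins has no stated cause.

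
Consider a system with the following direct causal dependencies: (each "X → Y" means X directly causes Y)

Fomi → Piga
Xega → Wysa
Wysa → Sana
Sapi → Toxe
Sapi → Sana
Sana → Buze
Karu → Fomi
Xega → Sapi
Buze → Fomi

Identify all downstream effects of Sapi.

Buze, Fomi, Piga, Sana, Toxe

Direct effects: Sana, Toxe.
2 steps out: Buze.
3 steps out: Fomi.
4 steps out: Piga.
Not reachable from it: Xega, Wysa, Karu.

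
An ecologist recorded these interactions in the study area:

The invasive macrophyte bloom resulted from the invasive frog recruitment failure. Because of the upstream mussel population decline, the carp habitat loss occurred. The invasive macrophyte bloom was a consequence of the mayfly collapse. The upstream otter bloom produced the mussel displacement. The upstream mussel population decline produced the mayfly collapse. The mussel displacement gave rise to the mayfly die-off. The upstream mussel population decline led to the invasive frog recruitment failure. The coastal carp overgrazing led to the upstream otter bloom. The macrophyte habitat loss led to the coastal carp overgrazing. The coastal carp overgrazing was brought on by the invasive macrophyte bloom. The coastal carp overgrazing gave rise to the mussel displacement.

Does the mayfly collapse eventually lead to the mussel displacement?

There is a causal chain: the mayfly collapse → the invasive macrophyte bloom → the coastal carp overgrazing → the mussel displacement.

Yes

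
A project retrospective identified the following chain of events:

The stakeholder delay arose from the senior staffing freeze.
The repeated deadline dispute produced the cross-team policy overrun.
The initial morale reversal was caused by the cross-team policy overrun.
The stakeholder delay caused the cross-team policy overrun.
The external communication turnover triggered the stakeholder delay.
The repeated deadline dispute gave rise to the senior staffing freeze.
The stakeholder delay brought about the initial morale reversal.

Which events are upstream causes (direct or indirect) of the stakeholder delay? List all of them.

Immediate causes of the stakeholder delay: the senior staffing freeze, the external communication turnover.
Further upstream: the repeated deadline dispute.

the external communication turnover, the repeated deadline dispute, the senior staffing freeze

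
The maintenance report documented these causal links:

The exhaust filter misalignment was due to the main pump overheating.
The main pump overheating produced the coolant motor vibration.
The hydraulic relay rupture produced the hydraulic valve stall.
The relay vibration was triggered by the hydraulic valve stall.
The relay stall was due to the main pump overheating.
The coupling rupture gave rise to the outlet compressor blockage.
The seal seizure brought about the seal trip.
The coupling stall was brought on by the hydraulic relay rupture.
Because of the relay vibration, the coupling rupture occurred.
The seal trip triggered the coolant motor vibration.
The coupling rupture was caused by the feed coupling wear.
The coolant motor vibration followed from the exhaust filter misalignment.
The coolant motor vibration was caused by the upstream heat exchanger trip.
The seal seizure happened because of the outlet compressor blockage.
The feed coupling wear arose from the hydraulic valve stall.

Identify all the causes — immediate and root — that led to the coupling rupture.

Immediate causes of the coupling rupture: the feed coupling wear, the relay vibration.
Further upstream: the hydraulic relay rupture, the hydraulic valve stall.

the feed coupling wear, the hydraulic relay rupture, the hydraulic valve stall, the relay vibration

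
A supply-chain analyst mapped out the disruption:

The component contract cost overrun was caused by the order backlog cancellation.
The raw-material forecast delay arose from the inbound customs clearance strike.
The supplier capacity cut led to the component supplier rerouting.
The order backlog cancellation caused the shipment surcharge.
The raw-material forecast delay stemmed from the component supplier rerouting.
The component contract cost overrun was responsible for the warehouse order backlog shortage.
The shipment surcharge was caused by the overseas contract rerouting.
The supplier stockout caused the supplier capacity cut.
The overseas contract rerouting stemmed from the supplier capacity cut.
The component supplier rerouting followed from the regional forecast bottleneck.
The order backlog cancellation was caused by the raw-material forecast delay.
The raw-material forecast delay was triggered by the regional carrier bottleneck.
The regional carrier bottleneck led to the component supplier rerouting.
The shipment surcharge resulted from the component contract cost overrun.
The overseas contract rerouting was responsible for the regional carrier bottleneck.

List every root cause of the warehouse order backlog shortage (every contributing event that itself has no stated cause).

the inbound customs clearance strike, the regional forecast bottleneck, the supplier stockout

Tracing upstream from the warehouse order backlog shortage: the warehouse order backlog shortage ← the component contract cost overrun ← the order backlog cancellation ← the raw-material forecast delay ← the component supplier rerouting ← the supplier capacity cut ← the supplier stockout.
A separate upstream branch: the warehouse order backlog shortage ← the component contract cost overrun ← the order backlog cancellation ← the raw-material forecast delay ← the inbound customs clearance strike.
A separate upstream branch: the warehouse order backlog shortage ← the component contract cost overrun ← the order backlog cancellation ← the raw-material forecast delay ← the component supplier rerouting ← the regional forecast bottleneck.
Each of those chain origins has no stated cause.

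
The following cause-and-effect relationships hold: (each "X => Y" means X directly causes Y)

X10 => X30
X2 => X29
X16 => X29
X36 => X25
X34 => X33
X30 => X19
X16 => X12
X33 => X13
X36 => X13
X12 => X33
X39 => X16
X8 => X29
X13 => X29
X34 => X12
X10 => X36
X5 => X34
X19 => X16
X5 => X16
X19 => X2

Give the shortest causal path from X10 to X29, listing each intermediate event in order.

X10 → X36
X36 → X13
X13 → X29
Length: 3 steps.

X10 → X36 → X13 → X29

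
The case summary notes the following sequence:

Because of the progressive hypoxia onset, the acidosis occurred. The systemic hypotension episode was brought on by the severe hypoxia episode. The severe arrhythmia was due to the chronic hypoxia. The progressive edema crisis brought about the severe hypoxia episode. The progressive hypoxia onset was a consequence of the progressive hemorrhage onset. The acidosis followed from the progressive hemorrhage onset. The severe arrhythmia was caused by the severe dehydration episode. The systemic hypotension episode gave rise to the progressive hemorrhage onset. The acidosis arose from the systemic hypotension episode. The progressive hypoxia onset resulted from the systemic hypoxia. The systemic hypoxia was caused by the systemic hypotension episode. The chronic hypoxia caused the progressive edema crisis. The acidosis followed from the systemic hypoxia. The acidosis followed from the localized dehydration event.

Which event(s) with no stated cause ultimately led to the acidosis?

the chronic hypoxia, the localized dehydration event

Tracing upstream from the acidosis: the acidosis ← the systemic hypotension episode ← the severe hypoxia episode ← the progressive edema crisis ← the chronic hypoxia.
A separate upstream branch: the acidosis ← the localized dehydration event.
Each of those chain origins has no stated cause.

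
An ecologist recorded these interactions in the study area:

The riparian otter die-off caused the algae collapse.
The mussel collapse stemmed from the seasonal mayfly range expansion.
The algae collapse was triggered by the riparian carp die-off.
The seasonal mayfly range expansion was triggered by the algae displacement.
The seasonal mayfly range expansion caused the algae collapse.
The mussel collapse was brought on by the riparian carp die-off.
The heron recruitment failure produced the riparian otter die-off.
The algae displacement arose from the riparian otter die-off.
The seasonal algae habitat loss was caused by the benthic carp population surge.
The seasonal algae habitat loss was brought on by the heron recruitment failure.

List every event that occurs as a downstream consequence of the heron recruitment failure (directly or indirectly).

the algae collapse, the algae displacement, the mussel collapse, the riparian otter die-off, the seasonal algae habitat loss, the seasonal mayfly range expansion

Direct effects: the riparian otter die-off, the seasonal algae habitat loss.
2 steps out: the algae displacement, the algae collapse.
3 steps out: the seasonal mayfly range expansion.
4 steps out: the mussel collapse.
Not reachable from it: the riparian carp die-off, the benthic carp population surge.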